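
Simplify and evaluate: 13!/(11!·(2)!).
78

Explanation: This is C(13,11) = 78.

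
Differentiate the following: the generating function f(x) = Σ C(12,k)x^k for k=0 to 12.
Σ k·C(12,k)x^(k-1) for k=1 to 12

Term-by-term differentiation gives Σ k·C(12,k)x^{k-1} for k=1 to 12.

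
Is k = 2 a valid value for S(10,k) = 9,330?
S(10,2) = 2·S(9,2) + S(9,1) = 2·255 + 1 = 511, which does not equal 9,330.
Final answer: No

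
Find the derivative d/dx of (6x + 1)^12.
72(6x + 1)^11
Chain rule: 12(6x+1)^{11} × 6 = 72(6x+1)^{11}.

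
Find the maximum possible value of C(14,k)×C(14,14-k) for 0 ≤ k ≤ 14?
11,778,624

C(14,k)·C(14,14-k) = C(14,k)², maximised at the centre k = 7: C(14,7)² = 11,778,624.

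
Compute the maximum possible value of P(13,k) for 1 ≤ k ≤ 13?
6,227,020,800

Explanation: P(13,k) increases in k, so maximum at k = 13: 13! = 6,227,020,800.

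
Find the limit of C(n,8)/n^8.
C(n,8) ≈ n^8/8! for large n. Limit = 1/8! = 1/40320.

Answer: 1/40320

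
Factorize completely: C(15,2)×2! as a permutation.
P(15,2)

Reasoning: C(15,2)×2! = [15!/(2!(13)!)]×2! = 15!/(13)! = P(15,2) = 210.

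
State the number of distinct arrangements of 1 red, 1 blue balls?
2
Multinomial: 2!/(1! × 1!) = 2.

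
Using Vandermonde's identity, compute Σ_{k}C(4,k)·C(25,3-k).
3,654

Working:
= C(4+25,3) = C(29,3) = 3,654.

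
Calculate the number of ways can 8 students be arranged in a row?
Arrangements of 8 distinct objects: 8! = 40,320.

Answer: 40,320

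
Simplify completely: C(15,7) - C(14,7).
C(15,7) - C(14,7) = C(14,6) = 3,003.

Answer: 3,003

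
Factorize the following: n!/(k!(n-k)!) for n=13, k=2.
C(13,2) = 78

This is the binomial coefficient C(13,2) = 78.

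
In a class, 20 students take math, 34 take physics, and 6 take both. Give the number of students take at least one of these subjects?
48

Reasoning: |A∪B| = |A|+|B|-|A∩B| = 20+34-6 = 48.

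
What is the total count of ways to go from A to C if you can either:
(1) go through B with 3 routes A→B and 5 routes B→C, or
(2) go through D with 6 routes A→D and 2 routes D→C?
Route via B: 3×5=15. Route via D: 6×2=12. Total: 27.
Final answer: 27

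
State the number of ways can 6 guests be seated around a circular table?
120

Circular arrangements: (6-1)! = 120.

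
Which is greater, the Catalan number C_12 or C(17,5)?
C_12
C_12 = C(24,12)/(12+1) = 2,704,156/13 = 208,012; C(17,5) = 6,188.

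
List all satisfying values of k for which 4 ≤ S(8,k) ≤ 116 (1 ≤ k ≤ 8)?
7

S(8,1)=1; S(8,2)=127; S(8,3)=966; S(8,4)=1,701; S(8,5)=1,050; S(8,6)=266; S(8,7)=28; S(8,8)=1. So valid k = 7.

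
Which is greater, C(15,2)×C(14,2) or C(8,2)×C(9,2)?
C(15,2)×C(14,2)

Reasoning: C(15,2)×C(14,2)=9,555, C(8,2)×C(9,2)=1,008.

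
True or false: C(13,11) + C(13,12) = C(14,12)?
True

Reasoning: Pascal's identity C(n,k) + C(n,k+1) = C(n+1,k+1): 78 + 13 = 91 = C(14,12).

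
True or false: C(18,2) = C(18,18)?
False

C(18,2) = 153 but C(18,18) = 1; symmetry gives C(18,2) = C(18,16), not C(18,18).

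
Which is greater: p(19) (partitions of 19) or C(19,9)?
C(19,9)

Working:
Pentagonal recurrence p(n) = p(n−1) + p(n−2) − p(n−5) − p(n−7) + …: p(19) = p(18) + p(17) − p(14) − p(12) + p(7) + p(4) = 385 + 297 − 135 − 77 + 15 + 5 = 490; C(19,9) = 92,378.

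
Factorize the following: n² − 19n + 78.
Seek roots whose sum is 19 and product is 78: (6, 13). So n² − 19n + 78 = (n − 6)(n − 13).
Final answer: (n − 6)(n − 13)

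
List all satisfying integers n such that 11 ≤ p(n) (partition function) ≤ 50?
6, 7, 8, 9, 10

Reasoning: Tabulating p(n) via p(n) = p(n−1) + p(n−2) − p(n−5) − p(n−7) + …: p(5)=7; p(6)=11; p(7)=15; p(8)=22; p(9)=30; p(10)=42; p(11)=56. So valid n = 6, 7, 8, 9, 10.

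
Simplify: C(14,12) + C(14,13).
By Pascal's identity: C(15,13) = 105.

Answer: 105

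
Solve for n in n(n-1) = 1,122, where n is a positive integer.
34

Working:
n² − n − 1,122 = 0, so n = (1 ± √(1 + 4·1,122))/2 = (1 ± √4,489)/2 = (1 ± 67)/2, i.e. n = 34 or n = -33. Taking the positive root, n = 34 (check: 34×33 = 1,122).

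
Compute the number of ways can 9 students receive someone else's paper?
133,496

Reasoning: Using D(n) = (n-1)[D(n-1) + D(n-2)]:
D(9) = (9-1) × [D(8) + D(7)]
      = 8 × [14833 + 1854]
      = 8 × 16687
      = 133,496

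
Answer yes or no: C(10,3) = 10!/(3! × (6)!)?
The correct denominator is 3!×7!, giving C(10,3) = 120; the stated RHS is 10!/(3!×6!) = 840 ≠ 120, so the statement does not hold.

Answer: No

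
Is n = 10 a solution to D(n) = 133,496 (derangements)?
D(10) = (10-1)·[D(9) + D(8)] = 9·[133,496 + 14,833] = 1,334,961, which does not equal 133,496.
Final answer: No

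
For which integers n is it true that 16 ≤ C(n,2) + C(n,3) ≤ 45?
5, 6

C(4,2)+C(4,3)=10; C(5,2)+C(5,3)=20; C(6,2)+C(6,3)=35; C(7,2)+C(7,3)=56. So valid n = 5, 6.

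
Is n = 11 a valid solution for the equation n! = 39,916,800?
Yes
11! = 11·10! = 11·3,628,800 = 39,916,800, which equals 39,916,800.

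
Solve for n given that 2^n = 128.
7

Explanation: 2^7 = 128, so n = 7.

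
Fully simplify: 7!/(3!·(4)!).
35

This is C(7,3) = 35.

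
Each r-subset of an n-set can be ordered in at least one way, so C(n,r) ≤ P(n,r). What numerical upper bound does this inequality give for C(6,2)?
30

Explanation: P(6,2) = 6·5 = 30, so C(6,2) ≤ 30. (The bound is loose by a factor of 2! = 2: C(6,2) = 30/2 = 15.)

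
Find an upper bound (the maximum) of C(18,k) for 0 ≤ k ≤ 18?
48,620

Explanation: Maximum at k = 9: C(18,9) = 48,620.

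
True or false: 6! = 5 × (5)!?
6! = 6 × 5! = 720, but 5 × 5! = 600.

Answer: False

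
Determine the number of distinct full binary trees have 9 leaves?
1,430

Explanation: Using the Catalan number formula: C_n = C(2n, n) / (n+1)
C_8 = C(16, 8) / (8+1)
     = 12870 / 9
     = 1,430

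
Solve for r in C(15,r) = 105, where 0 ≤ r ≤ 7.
2

Reasoning: C(15,r) is increasing for 0 ≤ r ≤ 7. Stepping up (C(15,r+1) = C(15,r)·(15−r)/(r+1)): C(15,1) = 15, C(15,2) = 105 ✓. So r = 2.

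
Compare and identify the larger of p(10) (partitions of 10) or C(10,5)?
Pentagonal recurrence p(n) = p(n−1) + p(n−2) − p(n−5) − p(n−7) + …: p(10) = p(9) + p(8) − p(5) − p(3) = 30 + 22 − 7 − 3 = 42; C(10,5) = 252.

Answer: C(10,5)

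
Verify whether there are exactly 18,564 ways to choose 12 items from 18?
C(18,12) = 18,564.
Final answer: True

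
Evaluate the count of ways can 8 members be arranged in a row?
40,320

Arrangements of 8 distinct objects: 8! = 40,320.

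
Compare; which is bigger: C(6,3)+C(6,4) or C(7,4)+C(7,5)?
C(7,4)+C(7,5)

Explanation: First=35, Second=56.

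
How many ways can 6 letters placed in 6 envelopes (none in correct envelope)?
265

Solution: Using D(n) = (n-1)[D(n-1) + D(n-2)]:
D(6) = (6-1) × [D(5) + D(4)]
      = 5 × [44 + 9]
      = 5 × 53
      = 265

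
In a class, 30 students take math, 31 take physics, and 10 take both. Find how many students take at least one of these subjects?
|A∪B| = |A|+|B|-|A∩B| = 30+31-10 = 51.
Final answer: 51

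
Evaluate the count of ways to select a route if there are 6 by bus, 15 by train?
21

Working:
By the addition principle: 6 + 15 = 21.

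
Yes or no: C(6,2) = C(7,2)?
LHS = C(6,2) = 15; RHS = C(7,2) = 21. 15 ≠ 21, so the statement does not hold.

Answer: No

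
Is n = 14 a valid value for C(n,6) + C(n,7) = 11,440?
C(14,6) + C(14,7) = 3,003 + 3,432 = 6,435, which does not equal 11,440.

Answer: No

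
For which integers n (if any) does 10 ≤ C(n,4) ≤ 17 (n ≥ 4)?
6

Working:
C(5,4)=5; C(6,4)=15; C(7,4)=35. So valid n = 6.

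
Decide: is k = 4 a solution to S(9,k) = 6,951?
S(9,4) = 4·S(8,4) + S(8,3) = 4·1,701 + 966 = 7,770, which does not equal 6,951.

Answer: No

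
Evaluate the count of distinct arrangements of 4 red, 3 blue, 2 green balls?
Multinomial: 9!/(4! × 3! × 2!) = 1,260.
Final answer: 1,260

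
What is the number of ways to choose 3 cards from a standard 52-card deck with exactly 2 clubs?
13 clubs and 39 non-clubs: C(13,2) × C(39,1) = 78 × 39 = 3,042.
Final answer: 3,042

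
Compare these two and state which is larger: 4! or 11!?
4!=24, 11!=39,916,800. 11! > 4!.
Final answer: 11!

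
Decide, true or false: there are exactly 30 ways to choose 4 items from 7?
C(7,4) = 35 ≠ 30.

Answer: False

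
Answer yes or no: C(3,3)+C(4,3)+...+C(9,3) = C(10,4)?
Yes

Reasoning: Hockey stick identity gives Σ = C(10,4) = 210; RHS C(10,4) = 210.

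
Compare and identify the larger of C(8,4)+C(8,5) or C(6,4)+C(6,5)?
C(8,4)+C(8,5)

Reasoning: First=126, Second=21.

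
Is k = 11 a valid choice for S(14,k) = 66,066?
Yes
S(14,11) = 11·S(13,11) + S(13,10) = 11·2,431 + 39,325 = 66,066, which equals 66,066.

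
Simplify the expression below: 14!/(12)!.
182

Solution: This equals 14×13 = 182.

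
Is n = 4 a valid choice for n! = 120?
4! = 4·3! = 4·6 = 24, which does not equal 120.
Final answer: No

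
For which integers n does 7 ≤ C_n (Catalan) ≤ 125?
4, 5
C_3=5; C_4=14; C_5=42; C_6=132. So valid n = 4, 5.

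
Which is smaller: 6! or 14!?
6!

Reasoning: 6!=720, 14!=87,178,291,200. 14! > 6!.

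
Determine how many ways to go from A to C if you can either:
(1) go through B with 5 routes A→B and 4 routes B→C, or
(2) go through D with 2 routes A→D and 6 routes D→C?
32
Route via B: 5×4=20. Route via D: 2×6=12. Total: 32.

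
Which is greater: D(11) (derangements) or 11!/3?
D(11)

D(11) = (11-1)·[D(10) + D(9)] = 10·[1,334,961 + 133,496] = 14,684,570; 11!/3 = 39,916,800/3 = 13,305,600.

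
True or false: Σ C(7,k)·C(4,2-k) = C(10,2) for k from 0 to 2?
Vandermonde's identity gives C(11,2) = 55; RHS C(10,2) = 45.

Answer: False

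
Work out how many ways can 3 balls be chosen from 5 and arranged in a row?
60

P(5,3) = 5!/(5-3)! = 60.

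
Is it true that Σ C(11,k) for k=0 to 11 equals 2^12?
Binomial theorem: Σ C(11,k) = (1+1)^11 = 2^11 = 2,048; RHS 2^12 = 4,096.

Answer: False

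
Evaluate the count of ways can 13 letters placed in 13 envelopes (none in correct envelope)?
2,290,792,932

Explanation: Using D(n) = (n-1)[D(n-1) + D(n-2)]:
D(13) = (13-1) × [D(12) + D(11)]
      = 12 × [176214841 + 14684570]
      = 12 × 190899411
      = 2,290,792,932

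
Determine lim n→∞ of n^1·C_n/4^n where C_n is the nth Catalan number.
0

Solution: C_n ~ 4^n/(n^(3/2)√π), so n^1·C_n/4^n ~ n^(1 − 3/2)/√π → 0.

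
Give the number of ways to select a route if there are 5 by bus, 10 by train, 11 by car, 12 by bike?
38

Solution: By the addition principle: 5 + 10 + 11 + 12 = 38.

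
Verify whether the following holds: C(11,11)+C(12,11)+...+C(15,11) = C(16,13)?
False

Reasoning: Hockey stick identity gives Σ = C(16,12) = 1,820; RHS C(16,13) = 560.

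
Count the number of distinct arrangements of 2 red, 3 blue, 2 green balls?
210

Solution: Multinomial: 7!/(2! × 3! × 2!) = 210.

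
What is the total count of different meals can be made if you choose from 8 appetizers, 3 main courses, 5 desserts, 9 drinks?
1,080

Explanation: By the multiplication principle: 8 × 3 × 5 × 9 = 1,080.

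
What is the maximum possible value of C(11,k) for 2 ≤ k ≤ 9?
462

Working:
C(11,k) is maximised at the centre of the row: C(11,5) = 462.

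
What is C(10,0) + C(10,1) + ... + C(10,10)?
1,024

Reasoning: Sum of binomial coefficients = 2^10 = 1,024.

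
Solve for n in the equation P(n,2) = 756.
28
P(n,2) = n(n−1) is increasing in n; n(n−1) ≈ (n−0.5)^2 = 756 gives n ≈ 28.0. Check: P(26,2) = 650, P(27,2) = 702, P(28,2) = 756 ✓. So n = 28.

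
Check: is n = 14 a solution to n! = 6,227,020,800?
No

Solution: 14! = 14·13! = 14·6,227,020,800 = 87,178,291,200, which does not equal 6,227,020,800.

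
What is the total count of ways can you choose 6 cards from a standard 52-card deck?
20,358,520

C(52,6) = 20,358,520.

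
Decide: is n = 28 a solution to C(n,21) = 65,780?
C(28,21) = 28·27·26·25·24·23·22·21·20·19·18·17·16·15·14·13·12·11·10·9·8/21! = 60,493,719,168,990,845,337,600,000/51,090,942,171,709,440,000 = 1,184,040, which does not equal 65,780.
Final answer: No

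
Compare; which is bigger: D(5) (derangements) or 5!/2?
5!/2

Reasoning: D(5) = (5-1)·[D(4) + D(3)] = 4·[9 + 2] = 44; 5!/2 = 120/2 = 60.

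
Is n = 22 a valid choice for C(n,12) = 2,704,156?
No

Explanation: C(22,12) = 22·21·20·19·18·17·16·15·14·13·12·11/12! = 309,744,468,633,600/479,001,600 = 646,646, which does not equal 2,704,156.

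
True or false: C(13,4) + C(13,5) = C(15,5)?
False

Solution: Pascal's identity gives C(14,5) = 2,002, whereas C(15,5) = 3,003.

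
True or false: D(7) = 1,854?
Derangements of 7 elements: D(7) = (7-1)·[D(6) + D(5)] = 6·[265 + 44] = 1,854.

Answer: True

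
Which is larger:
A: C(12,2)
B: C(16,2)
B

Working:
A=C(12,2)=66, B=C(16,2)=120.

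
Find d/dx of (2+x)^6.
6(2+x)^5

Working:
Using the power rule: d/dx (2+x)^6 = 6(2+x)^{5}.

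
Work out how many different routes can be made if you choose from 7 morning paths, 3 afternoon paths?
21
By the multiplication principle: 7 × 3 = 21.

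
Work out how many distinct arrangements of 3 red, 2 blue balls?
10
Multinomial: 5!/(3! × 2!) = 10.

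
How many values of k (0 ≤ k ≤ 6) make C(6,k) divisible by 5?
3

Reasoning: Checking C(6,k) mod 5 for k = 0..6: divisible at k = 2, 3, 4. That's 3 values.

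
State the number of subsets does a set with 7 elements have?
128

Each element can be included or excluded: 2^7 = 128.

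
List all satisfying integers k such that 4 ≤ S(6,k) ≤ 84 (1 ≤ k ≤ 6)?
S(6,1)=1; S(6,2)=31; S(6,3)=90; S(6,4)=65; S(6,5)=15; S(6,6)=1. So valid k = 2, 4, 5.

Answer: 2, 4, 5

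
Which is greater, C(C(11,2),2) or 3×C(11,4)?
C(C(11,2),2)

Solution: C(C(11,2),2)=1,485, 3×C(11,4)=990.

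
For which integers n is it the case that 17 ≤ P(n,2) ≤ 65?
5, 6, 7, 8

P(4,2)=12; P(5,2)=20; P(6,2)=30; P(7,2)=42; P(8,2)=56; P(9,2)=72. So valid n = 5, 6, 7, 8.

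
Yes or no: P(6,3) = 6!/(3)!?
Yes

Explanation: Permutation formula P(n,k) = n!/(n-k)!: 6!/3! = 720/6 = 120 = P(6,3). The statement holds.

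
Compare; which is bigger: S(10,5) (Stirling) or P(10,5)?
S(10,5)

Solution: S(10,5) = 5·S(9,5) + S(9,4) = 5·6,951 + 7,770 = 42,525; P(10,5) = 30,240.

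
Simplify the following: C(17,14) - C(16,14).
C(17,14) - C(16,14) = C(16,13) = 560.
Final answer: 560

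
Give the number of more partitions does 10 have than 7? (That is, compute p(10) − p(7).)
Pentagonal recurrence p(n) = p(n−1) + p(n−2) − p(n−5) − p(n−7) + …: p(10) = p(9) + p(8) − p(5) − p(3) = 30 + 22 − 7 − 3 = 42.
p(7) = p(6) + p(5) − p(2) − p(0) = 11 + 7 − 2 − 1 = 15.
Difference = 42 − 15 = 27.
Final answer: 27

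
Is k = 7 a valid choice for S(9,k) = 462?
S(9,7) = 7·S(8,7) + S(8,6) = 7·28 + 266 = 462, which equals 462.
Final answer: Yes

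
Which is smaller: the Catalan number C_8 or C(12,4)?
C(12,4)

Solution: C_8 = C(16,8)/(8+1) = 12,870/9 = 1,430; C(12,4) = 495.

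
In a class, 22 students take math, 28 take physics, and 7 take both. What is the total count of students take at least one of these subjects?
43
|A∪B| = |A|+|B|-|A∩B| = 22+28-7 = 43.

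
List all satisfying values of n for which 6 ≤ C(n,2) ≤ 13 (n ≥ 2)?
4, 5
C(3,2)=3; C(4,2)=6; C(5,2)=10; C(6,2)=15. So valid n = 4, 5.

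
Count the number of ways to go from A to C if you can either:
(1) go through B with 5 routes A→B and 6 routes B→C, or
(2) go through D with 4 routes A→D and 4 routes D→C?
46

Working:
Route via B: 5×6=30. Route via D: 4×4=16. Total: 46.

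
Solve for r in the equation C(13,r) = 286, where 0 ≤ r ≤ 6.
C(13,r) is increasing for 0 ≤ r ≤ 6. Stepping up (C(13,r+1) = C(13,r)·(13−r)/(r+1)): C(13,1) = 13, C(13,2) = 78, C(13,3) = 286 ✓. So r = 3.
Final answer: 3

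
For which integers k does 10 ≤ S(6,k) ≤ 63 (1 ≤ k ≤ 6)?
2, 5

Reasoning: S(6,1)=1; S(6,2)=31; S(6,3)=90; S(6,4)=65; S(6,5)=15; S(6,6)=1. So valid k = 2, 5.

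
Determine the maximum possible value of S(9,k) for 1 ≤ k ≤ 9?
7,770
Row S(9,k) for k = 1..9 (via S(n,k) = k·S(n−1,k) + S(n−1,k−1)): 1, 255, 3,025, 7,770, 6,951, 2,646, 462, 36, 1. The row is unimodal; maximum at k = 4: 7,770.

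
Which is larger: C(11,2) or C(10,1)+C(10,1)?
C(11,2)=55; C(10,1)+C(10,1)=10+10=20.
Final answer: C(11,2)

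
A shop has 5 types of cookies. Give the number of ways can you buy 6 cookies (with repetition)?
210
Stars and bars: C(6+5-1, 6) = C(10, 6) = 210.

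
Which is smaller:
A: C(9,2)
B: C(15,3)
A

Explanation: A=C(9,2)=36, B=C(15,3)=455.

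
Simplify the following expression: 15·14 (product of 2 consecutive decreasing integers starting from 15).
210

Working:
This is P(15,2) = 15!/(13)! = 210.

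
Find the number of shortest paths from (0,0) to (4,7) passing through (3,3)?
100

Solution: To (3,3): C(6,3)=20. From there: C(5,1)=5. Total: 100.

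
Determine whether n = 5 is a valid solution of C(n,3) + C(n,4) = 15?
Yes

C(5,3) + C(5,4) = 10 + 5 = 15, which equals 15.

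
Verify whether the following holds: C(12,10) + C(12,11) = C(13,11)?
True
Pascal's identity: LHS = 66 + 12 = 78; RHS = C(13,11) = 78. Both sides agree, so the statement holds.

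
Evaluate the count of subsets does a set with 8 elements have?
256
Each element can be included or excluded: 2^8 = 256.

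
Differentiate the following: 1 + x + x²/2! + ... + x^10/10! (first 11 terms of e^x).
1 + x + x²/2! + ... + x^9/9!
Differentiating term by term gives the first 10 terms of e^x.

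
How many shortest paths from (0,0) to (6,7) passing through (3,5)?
560

Explanation: To (3,5): C(8,3)=56. From there: C(5,3)=10. Total: 560.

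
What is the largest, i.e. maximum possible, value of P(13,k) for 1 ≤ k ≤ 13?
6,227,020,800

Explanation: P(13,k) increases in k, so maximum at k = 13: 13! = 6,227,020,800.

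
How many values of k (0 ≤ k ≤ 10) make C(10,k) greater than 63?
Row 10 is unimodal and symmetric about k=10/2. C(10,2)=45 ≤ 63; C(10,3)=120 > 63; by symmetry C(10,k) > 63 for k = 3..7. That's 7 - 3 + 1 = 5 values.

Answer: 5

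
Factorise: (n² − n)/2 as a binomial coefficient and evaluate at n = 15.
C(n,2); C(15,2) = 105

Explanation: (n² − n)/2 = n(n−1)/2 = C(n,2). At n = 15: C(15,2) = 105.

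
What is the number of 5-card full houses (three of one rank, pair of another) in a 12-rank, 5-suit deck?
Triple rank: 12. Triple suits: C(5,3)=10. Pair rank: 11. Pair suits: C(5,2)=10. Total: 13,200.
Final answer: 13,200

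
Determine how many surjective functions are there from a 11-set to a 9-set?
Onto functions = 9! × S(11,9)
First compute S(11,9) via recurrence:
Using the Stirling recurrence: S(n,k) = k·S(n-1,k) + S(n-1,k-1)
S(11,9) = 9·S(10,9) + S(10,8)
         = 9·45 + 750
         = 405 + 750
         = 1,155
Then: 362880 × 1155 = 419,126,400

Answer: 419,126,400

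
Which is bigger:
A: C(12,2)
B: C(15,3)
B

Working:
A=C(12,2)=66, B=C(15,3)=455.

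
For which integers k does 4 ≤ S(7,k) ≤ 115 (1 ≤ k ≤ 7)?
S(7,1)=1; S(7,2)=63; S(7,3)=301; S(7,4)=350; S(7,5)=140; S(7,6)=21; S(7,7)=1. So valid k = 2, 6.
Final answer: 2, 6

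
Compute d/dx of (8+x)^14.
Using the power rule: d/dx (8+x)^14 = 14(8+x)^{13}.
Final answer: 14(8+x)^13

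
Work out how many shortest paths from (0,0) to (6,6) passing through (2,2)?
To (2,2): C(4,2)=6. From there: C(8,4)=70. Total: 420.
Final answer: 420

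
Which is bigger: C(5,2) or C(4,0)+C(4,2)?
C(5,2)

C(5,2)=10; C(4,0)+C(4,2)=1+6=7.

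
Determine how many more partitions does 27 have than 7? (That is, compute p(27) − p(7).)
2,995

Working:
Pentagonal recurrence p(n) = p(n−1) + p(n−2) − p(n−5) − p(n−7) + …: p(27) = p(26) + p(25) − p(22) − p(20) + p(15) + p(12) − p(5) − p(1) = 2,436 + 1,958 − 1,002 − 627 + 176 + 77 − 7 − 1 = 3,010.
p(7) = p(6) + p(5) − p(2) − p(0) = 11 + 7 − 2 − 1 = 15.
Difference = 3,010 − 15 = 2,995.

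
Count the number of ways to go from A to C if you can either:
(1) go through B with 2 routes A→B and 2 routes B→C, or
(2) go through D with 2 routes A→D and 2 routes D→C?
8

Working:
Route via B: 2×2=4. Route via D: 2×2=4. Total: 8.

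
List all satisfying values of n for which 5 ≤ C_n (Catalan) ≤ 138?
C_2=2; C_3=5; C_4=14; C_5=42; C_6=132; C_7=429. So valid n = 3, 4, 5, 6.

Answer: 3, 4, 5, 6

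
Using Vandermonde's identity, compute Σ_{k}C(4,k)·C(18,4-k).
7,315

= C(4+18,4) = C(22,4) = 7,315.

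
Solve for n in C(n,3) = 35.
7

Solution: C(n,3) = n(n−1)(n−2)/3! is increasing in n, and n(n−1)(n−2) = 3!·35 = 210 ≈ (n−1)^3 gives n ≈ 6.9. Check: C(5,3) = 10, C(6,3) = 20, C(7,3) = 35 ✓. So n = 7.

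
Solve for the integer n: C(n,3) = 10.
5

Reasoning: C(n,3) = n(n−1)(n−2)/3! is increasing in n, and n(n−1)(n−2) = 3!·10 = 60 ≈ (n−1)^3 gives n ≈ 4.9. Check: C(3,3) = 1, C(4,3) = 4, C(5,3) = 10 ✓. So n = 5.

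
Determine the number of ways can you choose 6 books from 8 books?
28
C(8,6) = 8! / (6! × (8-6)!)
         = 8! / (6! × 2!)
         = 28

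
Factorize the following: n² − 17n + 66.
(n − 6)(n − 11)

Working:
Seek roots whose sum is 17 and product is 66: (6, 11). So n² − 17n + 66 = (n − 6)(n − 11).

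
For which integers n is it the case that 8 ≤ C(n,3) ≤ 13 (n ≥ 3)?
C(4,3)=4; C(5,3)=10; C(6,3)=20. So valid n = 5.
Final answer: 5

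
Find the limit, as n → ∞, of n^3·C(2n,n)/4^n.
∞

Reasoning: C(2n,n) ~ 4^n/√(πn), so n^3·C(2n,n)/4^n ~ n^(3 − 1/2)/√π → ∞.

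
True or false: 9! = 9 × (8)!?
By definition n! = n × (n-1)!, so 9! = 9 × 8!.
Final answer: True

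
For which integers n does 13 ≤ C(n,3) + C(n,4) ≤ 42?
C(4,3)+C(4,4)=5; C(5,3)+C(5,4)=15; C(6,3)+C(6,4)=35; C(7,3)+C(7,4)=70. So valid n = 5, 6.
Final answer: 5, 6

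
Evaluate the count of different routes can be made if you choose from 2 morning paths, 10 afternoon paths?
20

Working:
By the multiplication principle: 2 × 10 = 20.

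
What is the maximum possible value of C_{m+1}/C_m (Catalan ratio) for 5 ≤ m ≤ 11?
C_{m+1}/C_m = 2(2m+1)/(m+2), which increases with m. Maximum at m = 11: 2·23/13 = 46/13.

Answer: 46/13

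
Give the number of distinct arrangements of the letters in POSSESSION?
Word has 10 letters (P=1, O=2, S=4, E=1, I=1, N=1). Arrangements: 10!/Π(k!) = 75,600.

Answer: 75,600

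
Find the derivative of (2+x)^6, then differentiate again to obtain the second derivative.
30(2+x)^4

Solution: First derivative: 6(2+x)^{5}. Second derivative: 6·5·(2+x)^{4} = 30(2+x)^{4}.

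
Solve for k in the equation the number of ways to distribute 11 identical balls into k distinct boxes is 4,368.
6
Stars and bars: the count is C(11+k−1, k−1), increasing in k. k=4: C(14,3) = 364, k=5: C(15,4) = 1,365, k=6: C(16,5) = 4,368 ✓. So k = 6.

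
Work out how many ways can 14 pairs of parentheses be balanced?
2,674,440

Using the Catalan number formula: C_n = C(2n, n) / (n+1)
C_14 = C(28, 14) / (14+1)
     = 40116600 / 15
     = 2,674,440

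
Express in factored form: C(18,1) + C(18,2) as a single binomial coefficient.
C(19,2)

Explanation: By Pascal's identity: C(18,1) + C(18,2) = C(19,2) = 171.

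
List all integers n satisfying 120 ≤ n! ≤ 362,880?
5, 6, 7, 8, 9
n! is strictly increasing; 5! = 120 and 9! = 362,880, so valid n = 5, 6, 7, 8, 9.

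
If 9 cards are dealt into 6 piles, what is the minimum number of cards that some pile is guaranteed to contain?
Pigeonhole: ⌈9/6⌉ = 2.

Answer: 2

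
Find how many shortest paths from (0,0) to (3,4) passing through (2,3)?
20

Reasoning: To (2,3): C(5,2)=10. From there: C(2,1)=2. Total: 20.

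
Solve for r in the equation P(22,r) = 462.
2

Reasoning: P(22,r) = 22·21·…·(22−r+1), a product of r factors. Multiplying down from 22: 22 = 22; 22·21 = 462 ✓ (2 factors). So r = 2.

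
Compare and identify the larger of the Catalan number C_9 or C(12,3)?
C_9

Solution: C_9 = C(18,9)/(9+1) = 48,620/10 = 4,862; C(12,3) = 220.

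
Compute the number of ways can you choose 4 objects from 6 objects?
15
C(6,4) = 6! / (4! × (6-4)!)
         = 6! / (4! × 2!)
         = 15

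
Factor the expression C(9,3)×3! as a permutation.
C(9,3)×3! = [9!/(3!(6)!)]×3! = 9!/(6)! = P(9,3) = 504.

Answer: P(9,3)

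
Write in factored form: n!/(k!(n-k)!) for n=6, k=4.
C(6,4) = 15

Solution: This is the binomial coefficient C(6,4) = 15.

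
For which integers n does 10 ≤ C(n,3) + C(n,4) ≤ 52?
5, 6

Reasoning: C(4,3)+C(4,4)=5; C(5,3)+C(5,4)=15; C(6,3)+C(6,4)=35; C(7,3)+C(7,4)=70. So valid n = 5, 6.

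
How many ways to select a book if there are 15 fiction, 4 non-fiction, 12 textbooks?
31
By the addition principle: 15 + 4 + 12 = 31.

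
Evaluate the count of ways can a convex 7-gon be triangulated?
42

Using the Catalan number formula: C_n = C(2n, n) / (n+1)
C_5 = C(10, 5) / (5+1)
     = 252 / 6
     = 42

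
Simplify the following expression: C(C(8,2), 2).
C(8,2) = 28, then C(28, 2) = 378.

Answer: 378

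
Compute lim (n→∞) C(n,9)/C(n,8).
C(n,9)/C(n,8) = (n-8)/9 → ∞ as n → ∞.
Final answer: ∞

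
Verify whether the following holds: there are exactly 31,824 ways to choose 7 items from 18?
True

C(18,7) = 31,824.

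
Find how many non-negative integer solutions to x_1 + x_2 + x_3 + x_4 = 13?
560

Explanation: C(13+4-1, 4-1) = 560.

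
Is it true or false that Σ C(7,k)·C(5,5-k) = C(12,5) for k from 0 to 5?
True

Explanation: Vandermonde's identity gives C(12,5) = 792; RHS C(12,5) = 792.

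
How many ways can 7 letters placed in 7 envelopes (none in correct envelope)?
1,854

Using D(n) = (n-1)[D(n-1) + D(n-2)]:
D(7) = (7-1) × [D(6) + D(5)]
      = 6 × [265 + 44]
      = 6 × 309
      = 1,854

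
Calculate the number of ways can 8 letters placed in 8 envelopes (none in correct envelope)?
14,833

Working:
Using D(n) = (n-1)[D(n-1) + D(n-2)]:
D(8) = (8-1) × [D(7) + D(6)]
      = 7 × [1854 + 265]
      = 7 × 2119
      = 14,833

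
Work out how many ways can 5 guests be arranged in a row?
120

Reasoning: Arrangements of 5 distinct objects: 5! = 120.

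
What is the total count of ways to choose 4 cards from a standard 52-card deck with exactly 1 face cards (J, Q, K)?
118,560

Solution: 12 face cards and 40 non-face cards: C(12,1) × C(40,3) = 12 × 9,880 = 118,560.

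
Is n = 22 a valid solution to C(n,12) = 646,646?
Yes

C(22,12) = 22·21·20·19·18·17·16·15·14·13·12·11/12! = 309,744,468,633,600/479,001,600 = 646,646, which equals 646,646.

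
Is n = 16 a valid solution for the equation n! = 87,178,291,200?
No

Reasoning: 16! = 16·15! = 16·1,307,674,368,000 = 20,922,789,888,000, which does not equal 87,178,291,200.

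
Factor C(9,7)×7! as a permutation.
P(9,7)

Reasoning: C(9,7)×7! = [9!/(7!(2)!)]×7! = 9!/(2)! = P(9,7) = 181,440.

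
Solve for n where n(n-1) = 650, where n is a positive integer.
26

Explanation: n² − n − 650 = 0, so n = (1 ± √(1 + 4·650))/2 = (1 ± √2,601)/2 = (1 ± 51)/2, i.e. n = 26 or n = -25. Taking the positive root, n = 26 (check: 26×25 = 650).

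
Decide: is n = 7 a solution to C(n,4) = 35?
C(7,4) = 7·6·5·4/4! = 840/24 = 35, which equals 35.

Answer: Yes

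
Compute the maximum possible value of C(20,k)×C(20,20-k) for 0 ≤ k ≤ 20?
34,134,779,536

C(20,k)·C(20,20-k) = C(20,k)², maximised at the centre k = 10: C(20,10)² = 34,134,779,536.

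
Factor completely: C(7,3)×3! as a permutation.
C(7,3)×3! = [7!/(3!(4)!)]×3! = 7!/(4)! = P(7,3) = 210.

Answer: P(7,3)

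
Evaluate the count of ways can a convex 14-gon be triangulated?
208,012

Solution: Using the Catalan number formula: C_n = C(2n, n) / (n+1)
C_12 = C(24, 12) / (12+1)
     = 2704156 / 13
     = 208,012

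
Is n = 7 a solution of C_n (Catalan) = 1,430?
No
C_7 = C(14,7)/(7+1) = 3,432/8 = 429, which does not equal 1,430.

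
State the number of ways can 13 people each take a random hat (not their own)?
2,290,792,932

Explanation: Using D(n) = (n-1)[D(n-1) + D(n-2)]:
D(13) = (13-1) × [D(12) + D(11)]
      = 12 × [176214841 + 14684570]
      = 12 × 190899411
      = 2,290,792,932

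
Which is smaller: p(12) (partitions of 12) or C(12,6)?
Pentagonal recurrence p(n) = p(n−1) + p(n−2) − p(n−5) − p(n−7) + …: p(12) = p(11) + p(10) − p(7) − p(5) + p(0) = 56 + 42 − 15 − 7 + 1 = 77; C(12,6) = 924.
Final answer: p(12)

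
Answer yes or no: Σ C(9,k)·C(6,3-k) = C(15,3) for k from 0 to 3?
Yes

Reasoning: Vandermonde's identity gives C(15,3) = 455; RHS C(15,3) = 455.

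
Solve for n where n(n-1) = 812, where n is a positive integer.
29

Working:
n² − n − 812 = 0, so n = (1 ± √(1 + 4·812))/2 = (1 ± √3,249)/2 = (1 ± 57)/2, i.e. n = 29 or n = -28. Taking the positive root, n = 29 (check: 29×28 = 812).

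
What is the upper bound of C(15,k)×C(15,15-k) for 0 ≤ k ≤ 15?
C(15,k)·C(15,15-k) = C(15,k)², maximised at the centre k = 7: C(15,7)² = 41,409,225.
Final answer: 41,409,225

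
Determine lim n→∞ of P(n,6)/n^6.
1

Solution: P(n,6) = n(n-1)···(n-5) ≈ n^6 for large n. Limit = 1.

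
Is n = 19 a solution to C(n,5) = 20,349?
No

Solution: C(19,5) = 19·18·17·16·15/5! = 1,395,360/120 = 11,628, which does not equal 20,349.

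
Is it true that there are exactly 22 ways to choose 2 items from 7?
False

Working:
C(7,2) = 21 ≠ 22.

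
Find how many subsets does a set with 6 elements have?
64

Each element can be included or excluded: 2^6 = 64.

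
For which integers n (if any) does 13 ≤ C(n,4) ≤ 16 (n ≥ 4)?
6

C(5,4)=5; C(6,4)=15; C(7,4)=35. So valid n = 6.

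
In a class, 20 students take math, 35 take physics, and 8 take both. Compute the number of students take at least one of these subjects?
|A∪B| = |A|+|B|-|A∩B| = 20+35-8 = 47.

Answer: 47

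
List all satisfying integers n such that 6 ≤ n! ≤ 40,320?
3, 4, 5, 6, 7, 8

Solution: n! is strictly increasing; 3! = 6 and 8! = 40,320, so valid n = 3, 4, 5, 6, 7, 8.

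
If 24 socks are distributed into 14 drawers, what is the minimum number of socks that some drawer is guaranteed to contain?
2

Explanation: Pigeonhole: ⌈24/14⌉ = 2.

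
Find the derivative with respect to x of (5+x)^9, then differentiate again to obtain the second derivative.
First derivative: 9(5+x)^{8}. Second derivative: 9·8·(5+x)^{7} = 72(5+x)^{7}.

Answer: 72(5+x)^7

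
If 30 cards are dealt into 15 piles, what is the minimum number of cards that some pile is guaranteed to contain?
2

Working:
Pigeonhole: ⌈30/15⌉ = 2.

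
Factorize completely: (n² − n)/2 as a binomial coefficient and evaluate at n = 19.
(n² − n)/2 = n(n−1)/2 = C(n,2). At n = 19: C(19,2) = 171.
Final answer: C(n,2); C(19,2) = 171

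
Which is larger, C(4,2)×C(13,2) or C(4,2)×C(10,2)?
C(4,2)×C(13,2)=468, C(4,2)×C(10,2)=270.

Answer: C(4,2)×C(13,2)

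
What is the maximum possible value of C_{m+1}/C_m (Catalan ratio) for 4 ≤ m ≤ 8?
C_{m+1}/C_m = 2(2m+1)/(m+2), which increases with m. Maximum at m = 8: 2·17/10 = 17/5.

Answer: 17/5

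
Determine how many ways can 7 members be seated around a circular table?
720

Reasoning: Circular arrangements: (7-1)! = 720.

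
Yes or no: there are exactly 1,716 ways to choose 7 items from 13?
Yes
C(13,7) = 1,716.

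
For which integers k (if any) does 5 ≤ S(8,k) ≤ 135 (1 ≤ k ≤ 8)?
S(8,1)=1; S(8,2)=127; S(8,3)=966; S(8,4)=1,701; S(8,5)=1,050; S(8,6)=266; S(8,7)=28; S(8,8)=1. So valid k = 2, 7.
Final answer: 2, 7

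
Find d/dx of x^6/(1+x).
(6x^5(1+x) - x^6)/(1+x)²

Explanation: Quotient rule: [6x^{5}(1+x) - x^6]/(1+x)².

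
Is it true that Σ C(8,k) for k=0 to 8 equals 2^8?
True

Binomial theorem: Σ C(8,k) = (1+1)^8 = 2^8 = 256; RHS 2^8 = 256.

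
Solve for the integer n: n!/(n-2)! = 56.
8

Working:
n!/(n-2)! = n×(n-1), a product of 2 consecutive integers ≈ (n−0.5)^2. 56^(1/2) + 0.5 ≈ 8.0; check n = 8: 8×7 = 56 ✓. So n = 8.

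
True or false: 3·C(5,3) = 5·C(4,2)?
True
Absorption identity k·C(n,k) = n·C(n-1,k-1). LHS = 3·10 = 30; RHS = 5·6 = 30.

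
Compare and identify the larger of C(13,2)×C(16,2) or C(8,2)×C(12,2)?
C(13,2)×C(16,2)
C(13,2)×C(16,2)=9,360, C(8,2)×C(12,2)=1,848.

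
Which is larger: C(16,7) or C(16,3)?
C(16,7)=11,440, C(16,3)=560.

Answer: C(16,7)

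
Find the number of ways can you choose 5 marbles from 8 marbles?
56
C(8,5) = 8! / (5! × (8-5)!)
         = 8! / (5! × 3!)
         = 56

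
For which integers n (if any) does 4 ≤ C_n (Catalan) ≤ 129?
3, 4, 5

Explanation: C_2=2; C_3=5; C_4=14; C_5=42; C_6=132. So valid n = 3, 4, 5.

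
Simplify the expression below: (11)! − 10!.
36,288,000

Explanation: (11)! − 10! = (11)·10! − 10! = (11−1)·10! = 10·10! = 36,288,000.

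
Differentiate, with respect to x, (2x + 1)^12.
Chain rule: 12(2x+1)^{11} × 2 = 24(2x+1)^{11}.

Answer: 24(2x + 1)^11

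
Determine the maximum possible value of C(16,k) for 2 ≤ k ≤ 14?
12,870

Explanation: C(16,k) is maximised at the centre of the row: C(16,8) = 12,870.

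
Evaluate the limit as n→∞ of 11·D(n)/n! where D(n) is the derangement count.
11/e

Working:
D(n)/n! → 1/e, so 11·D(n)/n! → 11/e.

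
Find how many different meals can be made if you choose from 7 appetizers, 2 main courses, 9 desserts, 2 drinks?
By the multiplication principle: 7 × 2 × 9 × 2 = 252.
Final answer: 252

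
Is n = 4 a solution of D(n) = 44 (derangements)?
No

Reasoning: D(4) = (4-1)·[D(3) + D(2)] = 3·[2 + 1] = 9, which does not equal 44.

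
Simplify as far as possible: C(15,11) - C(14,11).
1,001
C(15,11) - C(14,11) = C(14,10) = 1,001.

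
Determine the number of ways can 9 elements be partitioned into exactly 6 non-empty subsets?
2,646

Solution: This equals S(9,6), the Stirling number of the 2nd kind.
Using the Stirling recurrence: S(n,k) = k·S(n-1,k) + S(n-1,k-1)
S(9,6) = 6·S(8,6) + S(8,5)
         = 6·266 + 1050
         = 1596 + 1050
         = 2,646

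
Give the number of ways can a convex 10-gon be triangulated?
Using the Catalan number formula: C_n = C(2n, n) / (n+1)
C_8 = C(16, 8) / (8+1)
     = 12870 / 9
     = 1,430

Answer: 1,430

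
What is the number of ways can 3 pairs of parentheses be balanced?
Using the Catalan number formula: C_n = C(2n, n) / (n+1)
C_3 = C(6, 3) / (3+1)
     = 20 / 4
     = 5
Final answer: 5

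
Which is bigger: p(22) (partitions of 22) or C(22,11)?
C(22,11)

Pentagonal recurrence p(n) = p(n−1) + p(n−2) − p(n−5) − p(n−7) + …: p(22) = p(21) + p(20) − p(17) − p(15) + p(10) + p(7) − p(0) = 792 + 627 − 297 − 176 + 42 + 15 − 1 = 1,002; C(22,11) = 705,432.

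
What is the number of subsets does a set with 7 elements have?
128

Reasoning: Each element can be included or excluded: 2^7 = 128.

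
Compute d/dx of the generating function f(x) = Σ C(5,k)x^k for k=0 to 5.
Σ k·C(5,k)x^(k-1) for k=1 to 5
Term-by-term differentiation gives Σ k·C(5,k)x^{k-1} for k=1 to 5.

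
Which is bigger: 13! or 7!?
13!

Reasoning: 13!=6,227,020,800, 7!=5,040. 13! > 7!.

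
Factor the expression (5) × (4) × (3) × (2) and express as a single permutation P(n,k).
P(5,4) = 5!/(1)!

Explanation: Product of 4 consecutive descending integers starting at 5: P(5,4) = 5!/1! = 120.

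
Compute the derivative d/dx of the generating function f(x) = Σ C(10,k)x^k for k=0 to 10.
Σ k·C(10,k)x^(k-1) for k=1 to 10
Term-by-term differentiation gives Σ k·C(10,k)x^{k-1} for k=1 to 10.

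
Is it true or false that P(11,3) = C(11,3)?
False

Working:
P(11,3) = 990 but C(11,3) = 165; they differ by a factor of 3! = 6, so the statement does not hold.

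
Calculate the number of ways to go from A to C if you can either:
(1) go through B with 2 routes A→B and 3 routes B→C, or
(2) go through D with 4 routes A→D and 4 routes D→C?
22

Working:
Route via B: 2×3=6. Route via D: 4×4=16. Total: 22.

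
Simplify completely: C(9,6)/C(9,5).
2/3

Working:
C(n,k+1)/C(n,k) = (n−k)/(k+1). Here (9−5)/(5+1) = 4/6 = 2/3.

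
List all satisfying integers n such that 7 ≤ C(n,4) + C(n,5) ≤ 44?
6
C(5,4)+C(5,5)=6; C(6,4)+C(6,5)=21; C(7,4)+C(7,5)=56. So valid n = 6.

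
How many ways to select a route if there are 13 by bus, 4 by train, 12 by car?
29

Explanation: By the addition principle: 13 + 4 + 12 = 29.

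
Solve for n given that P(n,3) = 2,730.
P(n,3) = n(n−1)(n−2) is increasing in n; n(n−1)(n−2) ≈ (n−1)^3 = 2,730 gives n ≈ 15.0. Check: P(13,3) = 1,716, P(14,3) = 2,184, P(15,3) = 2,730 ✓. So n = 15.
Final answer: 15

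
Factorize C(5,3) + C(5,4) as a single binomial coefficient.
By Pascal's identity: C(5,3) + C(5,4) = C(6,4) = 15.
Final answer: C(6,4)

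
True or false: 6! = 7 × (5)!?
6! = 6 × 5! = 720, but 7 × 5! = 840.

Answer: False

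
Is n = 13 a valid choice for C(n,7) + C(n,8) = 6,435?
No

Solution: C(13,7) + C(13,8) = 1,716 + 1,287 = 3,003, which does not equal 6,435.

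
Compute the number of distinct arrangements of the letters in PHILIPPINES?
Word has 11 letters (P=3, H=1, I=3, L=1, N=1, E=1, S=1). Arrangements: 11!/Π(k!) = 1,108,800.

Answer: 1,108,800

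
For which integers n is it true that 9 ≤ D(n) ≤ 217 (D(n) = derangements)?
4, 5

Solution: Using D(n) = (n−1)[D(n−1) + D(n−2)] with D(1)=0, D(2)=1: D(3)=2; D(4)=9; D(5)=44; D(6)=265. So valid n = 4, 5.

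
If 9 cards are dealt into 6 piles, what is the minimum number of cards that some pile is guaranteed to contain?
2

Reasoning: Pigeonhole: ⌈9/6⌉ = 2.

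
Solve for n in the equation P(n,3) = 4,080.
17

Solution: P(n,3) = n(n−1)(n−2) is increasing in n; n(n−1)(n−2) ≈ (n−1)^3 = 4,080 gives n ≈ 17.0. Check: P(15,3) = 2,730, P(16,3) = 3,360, P(17,3) = 4,080 ✓. So n = 17.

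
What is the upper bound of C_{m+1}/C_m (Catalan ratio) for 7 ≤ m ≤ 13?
18/5

Reasoning: C_{m+1}/C_m = 2(2m+1)/(m+2), which increases with m. Maximum at m = 13: 2·27/15 = 18/5.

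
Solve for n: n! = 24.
4

Working:
n! is strictly increasing. 2! = 2, 3! = 6, 4! = 24 ✓. So n = 4.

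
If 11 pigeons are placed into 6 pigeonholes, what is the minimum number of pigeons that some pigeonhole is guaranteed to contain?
2

Reasoning: Pigeonhole: ⌈11/6⌉ = 2.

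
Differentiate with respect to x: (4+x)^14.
14(4+x)^13

Explanation: Using the power rule: d/dx (4+x)^14 = 14(4+x)^{13}.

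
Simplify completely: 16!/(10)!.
5,765,760

Explanation: This equals 16×15×...×11 = 5,765,760.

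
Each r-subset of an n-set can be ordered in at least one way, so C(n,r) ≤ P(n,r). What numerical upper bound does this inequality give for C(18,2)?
306
P(18,2) = 18·17 = 306, so C(18,2) ≤ 306. (The bound is loose by a factor of 2! = 2: C(18,2) = 306/2 = 153.)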